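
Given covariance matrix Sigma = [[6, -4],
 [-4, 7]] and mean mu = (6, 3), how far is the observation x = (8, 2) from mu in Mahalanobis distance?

Step 1 — centre the observation: (x - mu) = (2, -1).

Step 2 — invert Sigma. det(Sigma) = 6·7 - (-4)² = 26.
  Sigma^{-1} = (1/det) · [[d, -b], [-b, a]] = [[0.2692, 0.1538],
 [0.1538, 0.2308]].

Step 3 — form the quadratic (x - mu)^T · Sigma^{-1} · (x - mu):
  Sigma^{-1} · (x - mu) = (0.3846, 0.0769).
  (x - mu)^T · [Sigma^{-1} · (x - mu)] = (2)·(0.3846) + (-1)·(0.0769) = 0.6923.

Step 4 — take square root: d = √(0.6923) ≈ 0.8321.

d(x, mu) = √(0.6923) ≈ 0.8321


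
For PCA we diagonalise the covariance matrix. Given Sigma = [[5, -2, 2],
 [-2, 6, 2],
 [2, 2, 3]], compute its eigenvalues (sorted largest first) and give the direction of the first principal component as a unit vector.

Step 1 — characteristic polynomial p(λ) = det(λI - Sigma) = λ³ - tr·λ² + c_1·λ - det, where tr = trace, c_1 = sum of the principal 2×2 minors, det = det(Sigma):
  tr = 5 + 6 + 3 = 14,
  c_1 = (5·6 - (-2)²) + (5·3 - (2)²) + (6·3 - (2)²) = 26 + 11 + 14 = 51,
  det = 5·(6·3 - (2)²) - (-2)·((-2)·3 - (2)·(2)) + (2)·((-2)·(2) - 6·(2)) = 5·(14) - (-2)·(-10) + (2)·(-16) = 18.
  So p(λ) = λ³ - 14λ² + 51λ - 18.
Step 2 — look for an integer root (rational root theorem: any rational root is an integer divisor of 18). Testing λ = 6:
  p(6) = 216 - 504 + 306 - 18 = 0  ✓
  Dividing out (λ - 6): p(λ) = (λ - 6)(λ² - 8λ + 3).
Step 3 — remaining eigenvalues from the quadratic λ² - 8λ + 3 = 0:
  Δ = 8² - 4·3 = 64 - 12 = 52,  λ = (8 ± √52)/2 = (8 ± 7.2111)/2 ≈ 7.6056 or 0.3944.
  Sorted: λ_1 = 7.6056,  λ_2 = 6,  λ_3 = 0.3944  (check: sum = 14 = tr ✓).

Step 4 — unit eigenvector for λ_1 ≈ 7.6056: v spans the null space of (Sigma - λ_1 I), whose rows are
  r_1 = (-2.6056, -2, 2),  r_2 = (-2, -1.6056, 2),  r_3 = (2, 2, -4.6056).
  v is orthogonal to every row, so take v ∝ r_1 × r_2 = ((-2)·(2) - (2)·(-1.6056), (2)·(-2) - (-2.6056)·(2), (-2.6056)·(-1.6056) - (-2)·(-2)) ≈ (-0.7889, 1.2111, 0.1833).
  Rescale (multiply by -1 so the first nonzero entry is positive): u = (0.7889, -1.2111, -0.1833).
  ||u|| = √((0.7889)² + (-1.2111)² + (-0.1833)²) = √(2.1227) ≈ 1.457,  v_1 = u/||u|| ≈ (0.5415, -0.8313, -0.1258) (||v_1|| = 1).

λ_1 = 7.6056,  λ_2 = 6,  λ_3 = 0.3944;  v_1 ≈ (0.5415, -0.8313, -0.1258)


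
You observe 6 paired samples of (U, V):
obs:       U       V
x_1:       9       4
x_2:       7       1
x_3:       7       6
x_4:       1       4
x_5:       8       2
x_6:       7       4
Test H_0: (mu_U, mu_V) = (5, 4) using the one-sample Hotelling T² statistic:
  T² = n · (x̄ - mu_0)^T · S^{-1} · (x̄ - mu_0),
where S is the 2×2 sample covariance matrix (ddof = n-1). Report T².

Step 1 — sample mean vector:
  mean(U) = (9 + 7 + 7 + 1 + 8 + 7) / 6 = 39/6 = 6.5
  mean(V) = (4 + 1 + 6 + 4 + 2 + 4) / 6 = 21/6 = 3.5
  x̄ = (6.5, 3.5),  deviation x̄ - mu_0 = (6.5, 3.5) - (5, 4) = (1.5, -0.5).

Step 2 — sample covariance matrix, S[i,j] = (1/(n-1)) · Σ_k (x_{k,i} - mean_i) · (x_{k,j} - mean_j), divisor n-1 = 5:
  S[U,U] = ((2.5)·(2.5) + (0.5)·(0.5) + (0.5)·(0.5) + (-5.5)·(-5.5) + (1.5)·(1.5) + (0.5)·(0.5)) / 5 = 39.5/5 = 7.9
  S[U,V] = ((2.5)·(0.5) + (0.5)·(-2.5) + (0.5)·(2.5) + (-5.5)·(0.5) + (1.5)·(-1.5) + (0.5)·(0.5)) / 5 = -3.5/5 = -0.7
  S[V,V] = ((0.5)·(0.5) + (-2.5)·(-2.5) + (2.5)·(2.5) + (0.5)·(0.5) + (-1.5)·(-1.5) + (0.5)·(0.5)) / 5 = 15.5/5 = 3.1
  S = [[7.9, -0.7],
 [-0.7, 3.1]].

Step 3 — invert S. det(S) = 7.9·3.1 - (-0.7)² = 24.
  S^{-1} = (1/det) · [[d, -b], [-b, a]] = [[0.1292, 0.0292],
 [0.0292, 0.3292]].

Step 4 — quadratic form (x̄ - mu_0)^T · S^{-1} · (x̄ - mu_0):
  S^{-1} · (x̄ - mu_0) = (0.1792, -0.1208),
  (x̄ - mu_0)^T · [...] = (1.5)·(0.1792) + (-0.5)·(-0.1208) = 0.3292.

Step 5 — scale by n: T² = 6 · 0.3292 = 1.975.

T² ≈ 1.975


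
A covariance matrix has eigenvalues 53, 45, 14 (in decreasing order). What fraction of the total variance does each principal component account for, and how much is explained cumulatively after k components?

Step 1 — total variance = trace(Sigma) = Σ λ_i = 53 + 45 + 14 = 112.

Step 2 — fraction explained by component i = λ_i / Σ λ:
  PC1: 53/112 = 0.4732
  PC2: 45/112 = 0.4018
  PC3: 14/112 = 0.125

Step 3 — cumulative fraction after k components = (λ_1 + ... + λ_k) / Σ λ:
  k = 1: 53/112 = 0.4732
  k = 2: (53 + 45)/112 = 98/112 = 0.875
  k = 3: (53 + 45 + 14)/112 = 112/112 = 1

Summary (fraction, with percent):

explained: PC1 0.4732 (47.32%), PC2 0.4018 (40.18%), PC3 0.125 (12.5%);  cumulative: 0.4732, 0.875, 1


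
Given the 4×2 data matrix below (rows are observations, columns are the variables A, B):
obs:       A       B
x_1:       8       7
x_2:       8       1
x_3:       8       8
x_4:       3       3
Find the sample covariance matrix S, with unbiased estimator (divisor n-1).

Step 1 — column means:
  mean(A) = (8 + 8 + 8 + 3) / 4 = 27/4 = 6.75
  mean(B) = (7 + 1 + 8 + 3) / 4 = 19/4 = 4.75

Step 2 — sample covariance S[i,j] = (1/(n-1)) · Σ_k (x_{k,i} - mean_i) · (x_{k,j} - mean_j), with n-1 = 3.
  S[A,A] = ((1.25)·(1.25) + (1.25)·(1.25) + (1.25)·(1.25) + (-3.75)·(-3.75)) / 3 = 18.75/3 = 6.25
  S[A,B] = ((1.25)·(2.25) + (1.25)·(-3.75) + (1.25)·(3.25) + (-3.75)·(-1.75)) / 3 = 8.75/3 = 2.9167
  S[B,B] = ((2.25)·(2.25) + (-3.75)·(-3.75) + (3.25)·(3.25) + (-1.75)·(-1.75)) / 3 = 32.75/3 = 10.9167

S is symmetric (S[j,i] = S[i,j]). Assembling:

S = [[6.25, 2.9167],
 [2.9167, 10.9167]]


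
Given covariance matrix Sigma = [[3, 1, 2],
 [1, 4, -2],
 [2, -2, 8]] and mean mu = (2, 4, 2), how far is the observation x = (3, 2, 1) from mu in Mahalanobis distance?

Step 1 — centre the observation: (x - mu) = (1, -2, -1).

Step 2 — invert Sigma (cofactor / det for 3×3, or solve directly):
  Sigma^{-1} = [[0.5385, -0.2308, -0.1923],
 [-0.2308, 0.3846, 0.1538],
 [-0.1923, 0.1538, 0.2115]].

Step 3 — form the quadratic (x - mu)^T · Sigma^{-1} · (x - mu):
  Sigma^{-1} · (x - mu) = (1.1923, -1.1538, -0.7115).
  (x - mu)^T · [Sigma^{-1} · (x - mu)] = (1)·(1.1923) + (-2)·(-1.1538) + (-1)·(-0.7115) = 4.2115.

Step 4 — take square root: d = √(4.2115) ≈ 2.0522.

d(x, mu) = √(4.2115) ≈ 2.0522


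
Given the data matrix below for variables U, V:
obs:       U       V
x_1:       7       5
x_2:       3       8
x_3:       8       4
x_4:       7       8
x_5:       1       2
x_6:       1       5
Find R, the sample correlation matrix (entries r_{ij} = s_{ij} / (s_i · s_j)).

Step 1 — column means:
  mean(U) = (7 + 3 + 8 + 7 + 1 + 1) / 6 = 27/6 = 4.5
  mean(V) = (5 + 8 + 4 + 8 + 2 + 5) / 6 = 32/6 = 5.3333

Step 2 — sample variances and covariances s[i,j] = (1/(n-1)) · Σ_k (x_{k,i} - mean_i) · (x_{k,j} - mean_j), with n-1 = 5:
  s[U,U] = ((2.5)·(2.5) + (-1.5)·(-1.5) + (3.5)·(3.5) + (2.5)·(2.5) + (-3.5)·(-3.5) + (-3.5)·(-3.5)) / 5 = 51.5/5 = 10.3
  s[U,V] = ((2.5)·(-0.3333) + (-1.5)·(2.6667) + (3.5)·(-1.3333) + (2.5)·(2.6667) + (-3.5)·(-3.3333) + (-3.5)·(-0.3333)) / 5 = 10/5 = 2
  s[V,V] = ((-0.3333)·(-0.3333) + (2.6667)·(2.6667) + (-1.3333)·(-1.3333) + (2.6667)·(2.6667) + (-3.3333)·(-3.3333) + (-0.3333)·(-0.3333)) / 5 = 27.3333/5 = 5.4667
  Sample standard deviations s_i = √(s[i,i]):
  s(U) = √(10.3) = 3.2094
  s(V) = √(5.4667) = 2.3381

Step 3 — r_{ij} = s_{ij} / (s_i · s_j):
  r[U,U] = 1 (diagonal).
  r[U,V] = 2 / (3.2094 · 2.3381) = 2 / 7.5038 = 0.2665
  r[V,V] = 1 (diagonal).

R is symmetric with unit diagonal. Assembling:

R = [[1, 0.2665],
 [0.2665, 1]]


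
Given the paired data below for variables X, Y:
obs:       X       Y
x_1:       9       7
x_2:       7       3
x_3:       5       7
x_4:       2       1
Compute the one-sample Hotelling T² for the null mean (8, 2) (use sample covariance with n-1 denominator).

Step 1 — sample mean vector:
  mean(X) = (9 + 7 + 5 + 2) / 4 = 23/4 = 5.75
  mean(Y) = (7 + 3 + 7 + 1) / 4 = 18/4 = 4.5
  x̄ = (5.75, 4.5),  deviation x̄ - mu_0 = (5.75, 4.5) - (8, 2) = (-2.25, 2.5).

Step 2 — sample covariance matrix, S[i,j] = (1/(n-1)) · Σ_k (x_{k,i} - mean_i) · (x_{k,j} - mean_j), divisor n-1 = 3:
  S[X,X] = ((3.25)·(3.25) + (1.25)·(1.25) + (-0.75)·(-0.75) + (-3.75)·(-3.75)) / 3 = 26.75/3 = 8.9167
  S[X,Y] = ((3.25)·(2.5) + (1.25)·(-1.5) + (-0.75)·(2.5) + (-3.75)·(-3.5)) / 3 = 17.5/3 = 5.8333
  S[Y,Y] = ((2.5)·(2.5) + (-1.5)·(-1.5) + (2.5)·(2.5) + (-3.5)·(-3.5)) / 3 = 27/3 = 9
  S = [[8.9167, 5.8333],
 [5.8333, 9]].

Step 3 — invert S. det(S) = 8.9167·9 - (5.8333)² = 46.2222.
  S^{-1} = (1/det) · [[d, -b], [-b, a]] = [[0.1947, -0.1262],
 [-0.1262, 0.1929]].

Step 4 — quadratic form (x̄ - mu_0)^T · S^{-1} · (x̄ - mu_0):
  S^{-1} · (x̄ - mu_0) = (-0.7536, 0.7662),
  (x̄ - mu_0)^T · [...] = (-2.25)·(-0.7536) + (2.5)·(0.7662) = 3.6112.

Step 5 — scale by n: T² = 4 · 3.6112 = 14.4447.

T² ≈ 14.4447


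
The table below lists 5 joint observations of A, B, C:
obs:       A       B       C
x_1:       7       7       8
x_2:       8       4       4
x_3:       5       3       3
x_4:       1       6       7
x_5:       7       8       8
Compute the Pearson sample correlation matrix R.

Step 1 — column means:
  mean(A) = (7 + 8 + 5 + 1 + 7) / 5 = 28/5 = 5.6
  mean(B) = (7 + 4 + 3 + 6 + 8) / 5 = 28/5 = 5.6
  mean(C) = (8 + 4 + 3 + 7 + 8) / 5 = 30/5 = 6

Step 2 — sample variances and covariances s[i,j] = (1/(n-1)) · Σ_k (x_{k,i} - mean_i) · (x_{k,j} - mean_j), with n-1 = 4:
  s[A,A] = ((1.4)·(1.4) + (2.4)·(2.4) + (-0.6)·(-0.6) + (-4.6)·(-4.6) + (1.4)·(1.4)) / 4 = 31.2/4 = 7.8
  s[A,B] = ((1.4)·(1.4) + (2.4)·(-1.6) + (-0.6)·(-2.6) + (-4.6)·(0.4) + (1.4)·(2.4)) / 4 = 1.2/4 = 0.3
  s[A,C] = ((1.4)·(2) + (2.4)·(-2) + (-0.6)·(-3) + (-4.6)·(1) + (1.4)·(2)) / 4 = -2/4 = -0.5
  s[B,B] = ((1.4)·(1.4) + (-1.6)·(-1.6) + (-2.6)·(-2.6) + (0.4)·(0.4) + (2.4)·(2.4)) / 4 = 17.2/4 = 4.3
  s[B,C] = ((1.4)·(2) + (-1.6)·(-2) + (-2.6)·(-3) + (0.4)·(1) + (2.4)·(2)) / 4 = 19/4 = 4.75
  s[C,C] = ((2)·(2) + (-2)·(-2) + (-3)·(-3) + (1)·(1) + (2)·(2)) / 4 = 22/4 = 5.5
  Sample standard deviations s_i = √(s[i,i]):
  s(A) = √(7.8) = 2.7928
  s(B) = √(4.3) = 2.0736
  s(C) = √(5.5) = 2.3452

Step 3 — r_{ij} = s_{ij} / (s_i · s_j):
  r[A,A] = 1 (diagonal).
  r[A,B] = 0.3 / (2.7928 · 2.0736) = 0.3 / 5.7914 = 0.0518
  r[A,C] = -0.5 / (2.7928 · 2.3452) = -0.5 / 6.5498 = -0.0763
  r[B,B] = 1 (diagonal).
  r[B,C] = 4.75 / (2.0736 · 2.3452) = 4.75 / 4.8631 = 0.9767
  r[C,C] = 1 (diagonal).

R is symmetric with unit diagonal. Assembling:

R = [[1, 0.0518, -0.0763],
 [0.0518, 1, 0.9767],
 [-0.0763, 0.9767, 1]]


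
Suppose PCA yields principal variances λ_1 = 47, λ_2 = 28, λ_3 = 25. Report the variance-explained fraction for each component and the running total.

Step 1 — total variance = trace(Sigma) = Σ λ_i = 47 + 28 + 25 = 100.

Step 2 — fraction explained by component i = λ_i / Σ λ:
  PC1: 47/100 = 0.47
  PC2: 28/100 = 0.28
  PC3: 25/100 = 0.25

Step 3 — cumulative fraction after k components = (λ_1 + ... + λ_k) / Σ λ:
  k = 1: 47/100 = 0.47
  k = 2: (47 + 28)/100 = 75/100 = 0.75
  k = 3: (47 + 28 + 25)/100 = 100/100 = 1

Summary (fraction, with percent):

explained: PC1 0.47 (47%), PC2 0.28 (28%), PC3 0.25 (25%);  cumulative: 0.47, 0.75, 1


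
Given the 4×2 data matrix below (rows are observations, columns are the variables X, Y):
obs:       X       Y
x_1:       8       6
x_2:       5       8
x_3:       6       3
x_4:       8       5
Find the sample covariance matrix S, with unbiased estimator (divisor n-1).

Step 1 — column means:
  mean(X) = (8 + 5 + 6 + 8) / 4 = 27/4 = 6.75
  mean(Y) = (6 + 8 + 3 + 5) / 4 = 22/4 = 5.5

Step 2 — sample covariance S[i,j] = (1/(n-1)) · Σ_k (x_{k,i} - mean_i) · (x_{k,j} - mean_j), with n-1 = 3.
  S[X,X] = ((1.25)·(1.25) + (-1.75)·(-1.75) + (-0.75)·(-0.75) + (1.25)·(1.25)) / 3 = 6.75/3 = 2.25
  S[X,Y] = ((1.25)·(0.5) + (-1.75)·(2.5) + (-0.75)·(-2.5) + (1.25)·(-0.5)) / 3 = -2.5/3 = -0.8333
  S[Y,Y] = ((0.5)·(0.5) + (2.5)·(2.5) + (-2.5)·(-2.5) + (-0.5)·(-0.5)) / 3 = 13/3 = 4.3333

S is symmetric (S[j,i] = S[i,j]). Assembling:

S = [[2.25, -0.8333],
 [-0.8333, 4.3333]]


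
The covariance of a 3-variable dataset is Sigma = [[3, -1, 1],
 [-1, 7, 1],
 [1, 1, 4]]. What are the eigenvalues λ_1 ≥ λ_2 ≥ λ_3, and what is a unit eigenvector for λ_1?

Step 1 — characteristic polynomial p(λ) = det(λI - Sigma) = λ³ - tr·λ² + c_1·λ - det, where tr = trace, c_1 = sum of the principal 2×2 minors, det = det(Sigma):
  tr = 3 + 7 + 4 = 14,
  c_1 = (3·7 - (-1)²) + (3·4 - (1)²) + (7·4 - (1)²) = 20 + 11 + 27 = 58,
  det = 3·(7·4 - (1)²) - (-1)·((-1)·4 - (1)·(1)) + (1)·((-1)·(1) - 7·(1)) = 3·(27) - (-1)·(-5) + (1)·(-8) = 68.
  So p(λ) = λ³ - 14λ² + 58λ - 68.
Step 2 — look for an integer root (rational root theorem: any rational root is an integer divisor of 68). Testing λ = 2:
  p(2) = 8 - 56 + 116 - 68 = 0  ✓
  Dividing out (λ - 2): p(λ) = (λ - 2)(λ² - 12λ + 34).
Step 3 — remaining eigenvalues from the quadratic λ² - 12λ + 34 = 0:
  Δ = 12² - 4·34 = 144 - 136 = 8,  λ = (12 ± √8)/2 = (12 ± 2.8284)/2 ≈ 7.4142 or 4.5858.
  Sorted: λ_1 = 7.4142,  λ_2 = 4.5858,  λ_3 = 2  (check: sum = 14 = tr ✓).

Step 4 — unit eigenvector for λ_1 ≈ 7.4142: v spans the null space of (Sigma - λ_1 I), whose rows are
  r_1 = (-4.4142, -1, 1),  r_2 = (-1, -0.4142, 1),  r_3 = (1, 1, -3.4142).
  v is orthogonal to every row, so take v ∝ r_1 × r_2 = ((-1)·(1) - (1)·(-0.4142), (1)·(-1) - (-4.4142)·(1), (-4.4142)·(-0.4142) - (-1)·(-1)) ≈ (-0.5858, 3.4142, 0.8284).
  Rescale (multiply by -1 so the first nonzero entry is positive): u = (0.5858, -3.4142, -0.8284).
  ||u|| = √((0.5858)² + (-3.4142)² + (-0.8284)²) = √(12.6863) ≈ 3.5618,  v_1 = u/||u|| ≈ (0.1645, -0.9586, -0.2326) (||v_1|| = 1).

λ_1 = 7.4142,  λ_2 = 4.5858,  λ_3 = 2;  v_1 ≈ (0.1645, -0.9586, -0.2326)


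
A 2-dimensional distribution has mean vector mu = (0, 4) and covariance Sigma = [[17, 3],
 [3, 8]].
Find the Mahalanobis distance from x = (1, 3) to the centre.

Step 1 — centre the observation: (x - mu) = (1, -1).

Step 2 — invert Sigma. det(Sigma) = 17·8 - (3)² = 127.
  Sigma^{-1} = (1/det) · [[d, -b], [-b, a]] = [[0.063, -0.0236],
 [-0.0236, 0.1339]].

Step 3 — form the quadratic (x - mu)^T · Sigma^{-1} · (x - mu):
  Sigma^{-1} · (x - mu) = (0.0866, -0.1575).
  (x - mu)^T · [Sigma^{-1} · (x - mu)] = (1)·(0.0866) + (-1)·(-0.1575) = 0.2441.

Step 4 — take square root: d = √(0.2441) ≈ 0.4941.

d(x, mu) = √(0.2441) ≈ 0.4941


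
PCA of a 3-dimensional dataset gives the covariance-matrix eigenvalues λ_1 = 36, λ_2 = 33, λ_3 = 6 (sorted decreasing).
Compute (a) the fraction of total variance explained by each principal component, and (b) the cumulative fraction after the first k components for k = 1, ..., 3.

Step 1 — total variance = trace(Sigma) = Σ λ_i = 36 + 33 + 6 = 75.

Step 2 — fraction explained by component i = λ_i / Σ λ:
  PC1: 36/75 = 0.48
  PC2: 33/75 = 0.44
  PC3: 6/75 = 0.08

Step 3 — cumulative fraction after k components = (λ_1 + ... + λ_k) / Σ λ:
  k = 1: 36/75 = 0.48
  k = 2: (36 + 33)/75 = 69/75 = 0.92
  k = 3: (36 + 33 + 6)/75 = 75/75 = 1

Summary (fraction, with percent):

explained: PC1 0.48 (48%), PC2 0.44 (44%), PC3 0.08 (8%);  cumulative: 0.48, 0.92, 1


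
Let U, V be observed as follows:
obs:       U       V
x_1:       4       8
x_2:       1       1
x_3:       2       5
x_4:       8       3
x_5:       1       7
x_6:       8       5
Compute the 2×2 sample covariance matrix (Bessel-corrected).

Step 1 — column means:
  mean(U) = (4 + 1 + 2 + 8 + 1 + 8) / 6 = 24/6 = 4
  mean(V) = (8 + 1 + 5 + 3 + 7 + 5) / 6 = 29/6 = 4.8333

Step 2 — sample covariance S[i,j] = (1/(n-1)) · Σ_k (x_{k,i} - mean_i) · (x_{k,j} - mean_j), with n-1 = 5.
  S[U,U] = ((0)·(0) + (-3)·(-3) + (-2)·(-2) + (4)·(4) + (-3)·(-3) + (4)·(4)) / 5 = 54/5 = 10.8
  S[U,V] = ((0)·(3.1667) + (-3)·(-3.8333) + (-2)·(0.1667) + (4)·(-1.8333) + (-3)·(2.1667) + (4)·(0.1667)) / 5 = -2/5 = -0.4
  S[V,V] = ((3.1667)·(3.1667) + (-3.8333)·(-3.8333) + (0.1667)·(0.1667) + (-1.8333)·(-1.8333) + (2.1667)·(2.1667) + (0.1667)·(0.1667)) / 5 = 32.8333/5 = 6.5667

S is symmetric (S[j,i] = S[i,j]). Assembling:

S = [[10.8, -0.4],
 [-0.4, 6.5667]]


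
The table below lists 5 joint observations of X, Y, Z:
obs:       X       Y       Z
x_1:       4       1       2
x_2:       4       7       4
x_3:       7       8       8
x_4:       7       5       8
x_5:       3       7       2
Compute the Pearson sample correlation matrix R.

Step 1 — column means:
  mean(X) = (4 + 4 + 7 + 7 + 3) / 5 = 25/5 = 5
  mean(Y) = (1 + 7 + 8 + 5 + 7) / 5 = 28/5 = 5.6
  mean(Z) = (2 + 4 + 8 + 8 + 2) / 5 = 24/5 = 4.8

Step 2 — sample variances and covariances s[i,j] = (1/(n-1)) · Σ_k (x_{k,i} - mean_i) · (x_{k,j} - mean_j), with n-1 = 4:
  s[X,X] = ((-1)·(-1) + (-1)·(-1) + (2)·(2) + (2)·(2) + (-2)·(-2)) / 4 = 14/4 = 3.5
  s[X,Y] = ((-1)·(-4.6) + (-1)·(1.4) + (2)·(2.4) + (2)·(-0.6) + (-2)·(1.4)) / 4 = 4/4 = 1
  s[X,Z] = ((-1)·(-2.8) + (-1)·(-0.8) + (2)·(3.2) + (2)·(3.2) + (-2)·(-2.8)) / 4 = 22/4 = 5.5
  s[Y,Y] = ((-4.6)·(-4.6) + (1.4)·(1.4) + (2.4)·(2.4) + (-0.6)·(-0.6) + (1.4)·(1.4)) / 4 = 31.2/4 = 7.8
  s[Y,Z] = ((-4.6)·(-2.8) + (1.4)·(-0.8) + (2.4)·(3.2) + (-0.6)·(3.2) + (1.4)·(-2.8)) / 4 = 13.6/4 = 3.4
  s[Z,Z] = ((-2.8)·(-2.8) + (-0.8)·(-0.8) + (3.2)·(3.2) + (3.2)·(3.2) + (-2.8)·(-2.8)) / 4 = 36.8/4 = 9.2
  Sample standard deviations s_i = √(s[i,i]):
  s(X) = √(3.5) = 1.8708
  s(Y) = √(7.8) = 2.7928
  s(Z) = √(9.2) = 3.0332

Step 3 — r_{ij} = s_{ij} / (s_i · s_j):
  r[X,X] = 1 (diagonal).
  r[X,Y] = 1 / (1.8708 · 2.7928) = 1 / 5.2249 = 0.1914
  r[X,Z] = 5.5 / (1.8708 · 3.0332) = 5.5 / 5.6745 = 0.9692
  r[Y,Y] = 1 (diagonal).
  r[Y,Z] = 3.4 / (2.7928 · 3.0332) = 3.4 / 8.4711 = 0.4014
  r[Z,Z] = 1 (diagonal).

R is symmetric with unit diagonal. Assembling:

R = [[1, 0.1914, 0.9692],
 [0.1914, 1, 0.4014],
 [0.9692, 0.4014, 1]]


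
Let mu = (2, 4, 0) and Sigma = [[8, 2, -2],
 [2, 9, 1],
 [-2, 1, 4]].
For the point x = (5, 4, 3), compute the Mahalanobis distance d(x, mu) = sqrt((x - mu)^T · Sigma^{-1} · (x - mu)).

Step 1 — centre the observation: (x - mu) = (3, 0, 3).

Step 2 — invert Sigma (cofactor / det for 3×3, or solve directly):
  Sigma^{-1} = [[0.1591, -0.0455, 0.0909],
 [-0.0455, 0.1273, -0.0545],
 [0.0909, -0.0545, 0.3091]].

Step 3 — form the quadratic (x - mu)^T · Sigma^{-1} · (x - mu):
  Sigma^{-1} · (x - mu) = (0.75, -0.3, 1.2).
  (x - mu)^T · [Sigma^{-1} · (x - mu)] = (3)·(0.75) + (0)·(-0.3) + (3)·(1.2) = 5.85.

Step 4 — take square root: d = √(5.85) ≈ 2.4187.

d(x, mu) = √(5.85) ≈ 2.4187


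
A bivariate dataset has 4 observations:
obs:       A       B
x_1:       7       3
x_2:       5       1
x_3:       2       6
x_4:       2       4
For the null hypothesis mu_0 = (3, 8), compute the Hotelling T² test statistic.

Step 1 — sample mean vector:
  mean(A) = (7 + 5 + 2 + 2) / 4 = 16/4 = 4
  mean(B) = (3 + 1 + 6 + 4) / 4 = 14/4 = 3.5
  x̄ = (4, 3.5),  deviation x̄ - mu_0 = (4, 3.5) - (3, 8) = (1, -4.5).

Step 2 — sample covariance matrix, S[i,j] = (1/(n-1)) · Σ_k (x_{k,i} - mean_i) · (x_{k,j} - mean_j), divisor n-1 = 3:
  S[A,A] = ((3)·(3) + (1)·(1) + (-2)·(-2) + (-2)·(-2)) / 3 = 18/3 = 6
  S[A,B] = ((3)·(-0.5) + (1)·(-2.5) + (-2)·(2.5) + (-2)·(0.5)) / 3 = -10/3 = -3.3333
  S[B,B] = ((-0.5)·(-0.5) + (-2.5)·(-2.5) + (2.5)·(2.5) + (0.5)·(0.5)) / 3 = 13/3 = 4.3333
  S = [[6, -3.3333],
 [-3.3333, 4.3333]].

Step 3 — invert S. det(S) = 6·4.3333 - (-3.3333)² = 14.8889.
  S^{-1} = (1/det) · [[d, -b], [-b, a]] = [[0.291, 0.2239],
 [0.2239, 0.403]].

Step 4 — quadratic form (x̄ - mu_0)^T · S^{-1} · (x̄ - mu_0):
  S^{-1} · (x̄ - mu_0) = (-0.7164, -1.5896),
  (x̄ - mu_0)^T · [...] = (1)·(-0.7164) + (-4.5)·(-1.5896) = 6.4366.

Step 5 — scale by n: T² = 4 · 6.4366 = 25.7463.

T² ≈ 25.7463


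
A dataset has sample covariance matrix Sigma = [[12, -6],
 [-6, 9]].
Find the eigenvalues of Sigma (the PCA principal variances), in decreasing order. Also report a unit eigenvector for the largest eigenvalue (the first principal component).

Step 1 — characteristic polynomial of 2×2 Sigma:
  det(Sigma - λI) = λ² - trace · λ + det = 0.
  trace = 12 + 9 = 21, det = 12·9 - (-6)² = 72.
Step 2 — discriminant:
  Δ = trace² - 4·det = 441 - 288 = 153.
Step 3 — eigenvalues:
  λ = (trace ± √Δ)/2 = (21 ± 12.3693)/2,
  λ_1 = 16.6847,  λ_2 = 4.3153.

Step 4 — unit eigenvector for λ_1: solve (Sigma - λ_1 I)v = 0. First row:
  (12 - 16.6847)·v_x + (-6)·v_y = 0, i.e. (-4.6847)·v_x + (-6)·v_y = 0,
  so v ∝ (b, λ_1 - a) = (-6, 4.6847); multiply by -1 so the first entry is positive: u = (6, -4.6847).
  ||u|| = √((6)² + (-4.6847)²) = √(57.946) ≈ 7.6122,
  v_1 = u/||u|| ≈ (0.7882, -0.6154) (||v_1|| = 1).

λ_1 = 16.6847,  λ_2 = 4.3153;  v_1 ≈ (0.7882, -0.6154)


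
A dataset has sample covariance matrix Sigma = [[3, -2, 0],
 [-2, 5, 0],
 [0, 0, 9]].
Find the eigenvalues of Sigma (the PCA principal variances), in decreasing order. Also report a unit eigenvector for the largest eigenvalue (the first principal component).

Step 1 — characteristic polynomial p(λ) = det(λI - Sigma) = λ³ - tr·λ² + c_1·λ - det, where tr = trace, c_1 = sum of the principal 2×2 minors, det = det(Sigma):
  tr = 3 + 5 + 9 = 17,
  c_1 = (3·5 - (-2)²) + (3·9 - (0)²) + (5·9 - (0)²) = 11 + 27 + 45 = 83,
  det = 3·(5·9 - (0)²) - (-2)·((-2)·9 - (0)·(0)) + (0)·((-2)·(0) - 5·(0)) = 3·(45) - (-2)·(-18) + (0)·(0) = 99.
  So p(λ) = λ³ - 17λ² + 83λ - 99.
Step 2 — look for an integer root (rational root theorem: any rational root is an integer divisor of 99). Testing λ = 9:
  p(9) = 729 - 1377 + 747 - 99 = 0  ✓
  Dividing out (λ - 9): p(λ) = (λ - 9)(λ² - 8λ + 11).
Step 3 — remaining eigenvalues from the quadratic λ² - 8λ + 11 = 0:
  Δ = 8² - 4·11 = 64 - 44 = 20,  λ = (8 ± √20)/2 = (8 ± 4.4721)/2 ≈ 6.2361 or 1.7639.
  Sorted: λ_1 = 9,  λ_2 = 6.2361,  λ_3 = 1.7639  (check: sum = 17 = tr ✓).

Step 4 — unit eigenvector for λ_1 = 9: v spans the null space of (Sigma - λ_1 I), whose rows are
  r_1 = (-6, -2, 0),  r_2 = (-2, -4, 0),  r_3 = (0, 0, 0).
  v is orthogonal to every row, so take v ∝ r_1 × r_2 = ((-2)·(0) - (0)·(-4), (0)·(-2) - (-6)·(0), (-6)·(-4) - (-2)·(-2)) = (0, 0, 20).
  Rescale (divide by 20): u = (0, 0, 1).
  ||u|| = √((0)² + (0)² + (1)²) = √(1) = 1,  v_1 = u/||u|| ≈ (0, 0, 1) (||v_1|| = 1).

λ_1 = 9,  λ_2 = 6.2361,  λ_3 = 1.7639;  v_1 ≈ (0, 0, 1)


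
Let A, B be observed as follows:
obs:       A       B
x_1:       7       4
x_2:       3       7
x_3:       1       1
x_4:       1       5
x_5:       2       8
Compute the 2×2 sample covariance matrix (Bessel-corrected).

Step 1 — column means:
  mean(A) = (7 + 3 + 1 + 1 + 2) / 5 = 14/5 = 2.8
  mean(B) = (4 + 7 + 1 + 5 + 8) / 5 = 25/5 = 5

Step 2 — sample covariance S[i,j] = (1/(n-1)) · Σ_k (x_{k,i} - mean_i) · (x_{k,j} - mean_j), with n-1 = 4.
  S[A,A] = ((4.2)·(4.2) + (0.2)·(0.2) + (-1.8)·(-1.8) + (-1.8)·(-1.8) + (-0.8)·(-0.8)) / 4 = 24.8/4 = 6.2
  S[A,B] = ((4.2)·(-1) + (0.2)·(2) + (-1.8)·(-4) + (-1.8)·(0) + (-0.8)·(3)) / 4 = 1/4 = 0.25
  S[B,B] = ((-1)·(-1) + (2)·(2) + (-4)·(-4) + (0)·(0) + (3)·(3)) / 4 = 30/4 = 7.5

S is symmetric (S[j,i] = S[i,j]). Assembling:

S = [[6.2, 0.25],
 [0.25, 7.5]]


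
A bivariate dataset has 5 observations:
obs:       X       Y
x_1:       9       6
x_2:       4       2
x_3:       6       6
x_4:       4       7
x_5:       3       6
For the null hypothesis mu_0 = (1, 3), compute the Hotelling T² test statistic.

Step 1 — sample mean vector:
  mean(X) = (9 + 4 + 6 + 4 + 3) / 5 = 26/5 = 5.2
  mean(Y) = (6 + 2 + 6 + 7 + 6) / 5 = 27/5 = 5.4
  x̄ = (5.2, 5.4),  deviation x̄ - mu_0 = (5.2, 5.4) - (1, 3) = (4.2, 2.4).

Step 2 — sample covariance matrix, S[i,j] = (1/(n-1)) · Σ_k (x_{k,i} - mean_i) · (x_{k,j} - mean_j), divisor n-1 = 4:
  S[X,X] = ((3.8)·(3.8) + (-1.2)·(-1.2) + (0.8)·(0.8) + (-1.2)·(-1.2) + (-2.2)·(-2.2)) / 4 = 22.8/4 = 5.7
  S[X,Y] = ((3.8)·(0.6) + (-1.2)·(-3.4) + (0.8)·(0.6) + (-1.2)·(1.6) + (-2.2)·(0.6)) / 4 = 3.6/4 = 0.9
  S[Y,Y] = ((0.6)·(0.6) + (-3.4)·(-3.4) + (0.6)·(0.6) + (1.6)·(1.6) + (0.6)·(0.6)) / 4 = 15.2/4 = 3.8
  S = [[5.7, 0.9],
 [0.9, 3.8]].

Step 3 — invert S. det(S) = 5.7·3.8 - (0.9)² = 20.85.
  S^{-1} = (1/det) · [[d, -b], [-b, a]] = [[0.1823, -0.0432],
 [-0.0432, 0.2734]].

Step 4 — quadratic form (x̄ - mu_0)^T · S^{-1} · (x̄ - mu_0):
  S^{-1} · (x̄ - mu_0) = (0.6619, 0.4748),
  (x̄ - mu_0)^T · [...] = (4.2)·(0.6619) + (2.4)·(0.4748) = 3.9194.

Step 5 — scale by n: T² = 5 · 3.9194 = 19.5971.

T² ≈ 19.5971


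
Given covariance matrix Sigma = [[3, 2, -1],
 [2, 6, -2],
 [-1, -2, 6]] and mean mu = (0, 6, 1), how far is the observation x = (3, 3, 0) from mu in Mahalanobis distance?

Step 1 — centre the observation: (x - mu) = (3, -3, -1).

Step 2 — invert Sigma (cofactor / det for 3×3, or solve directly):
  Sigma^{-1} = [[0.4324, -0.1351, 0.027],
 [-0.1351, 0.2297, 0.0541],
 [0.027, 0.0541, 0.1892]].

Step 3 — form the quadratic (x - mu)^T · Sigma^{-1} · (x - mu):
  Sigma^{-1} · (x - mu) = (1.6757, -1.1486, -0.2703).
  (x - mu)^T · [Sigma^{-1} · (x - mu)] = (3)·(1.6757) + (-3)·(-1.1486) + (-1)·(-0.2703) = 8.7432.

Step 4 — take square root: d = √(8.7432) ≈ 2.9569.

d(x, mu) = √(8.7432) ≈ 2.9569


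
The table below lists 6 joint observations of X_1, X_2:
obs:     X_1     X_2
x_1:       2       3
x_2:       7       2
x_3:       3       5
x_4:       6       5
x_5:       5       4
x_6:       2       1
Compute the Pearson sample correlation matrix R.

Step 1 — column means:
  mean(X_1) = (2 + 7 + 3 + 6 + 5 + 2) / 6 = 25/6 = 4.1667
  mean(X_2) = (3 + 2 + 5 + 5 + 4 + 1) / 6 = 20/6 = 3.3333

Step 2 — sample variances and covariances s[i,j] = (1/(n-1)) · Σ_k (x_{k,i} - mean_i) · (x_{k,j} - mean_j), with n-1 = 5:
  s[X_1,X_1] = ((-2.1667)·(-2.1667) + (2.8333)·(2.8333) + (-1.1667)·(-1.1667) + (1.8333)·(1.8333) + (0.8333)·(0.8333) + (-2.1667)·(-2.1667)) / 5 = 22.8333/5 = 4.5667
  s[X_1,X_2] = ((-2.1667)·(-0.3333) + (2.8333)·(-1.3333) + (-1.1667)·(1.6667) + (1.8333)·(1.6667) + (0.8333)·(0.6667) + (-2.1667)·(-2.3333)) / 5 = 3.6667/5 = 0.7333
  s[X_2,X_2] = ((-0.3333)·(-0.3333) + (-1.3333)·(-1.3333) + (1.6667)·(1.6667) + (1.6667)·(1.6667) + (0.6667)·(0.6667) + (-2.3333)·(-2.3333)) / 5 = 13.3333/5 = 2.6667
  Sample standard deviations s_i = √(s[i,i]):
  s(X_1) = √(4.5667) = 2.137
  s(X_2) = √(2.6667) = 1.633

Step 3 — r_{ij} = s_{ij} / (s_i · s_j):
  r[X_1,X_1] = 1 (diagonal).
  r[X_1,X_2] = 0.7333 / (2.137 · 1.633) = 0.7333 / 3.4897 = 0.2101
  r[X_2,X_2] = 1 (diagonal).

R is symmetric with unit diagonal. Assembling:

R = [[1, 0.2101],
 [0.2101, 1]]


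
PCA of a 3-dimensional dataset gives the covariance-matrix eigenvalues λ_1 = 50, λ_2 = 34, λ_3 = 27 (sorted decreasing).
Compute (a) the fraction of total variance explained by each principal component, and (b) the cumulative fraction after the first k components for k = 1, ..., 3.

Step 1 — total variance = trace(Sigma) = Σ λ_i = 50 + 34 + 27 = 111.

Step 2 — fraction explained by component i = λ_i / Σ λ:
  PC1: 50/111 = 0.4505
  PC2: 34/111 = 0.3063
  PC3: 27/111 = 0.2432

Step 3 — cumulative fraction after k components = (λ_1 + ... + λ_k) / Σ λ:
  k = 1: 50/111 = 0.4505
  k = 2: (50 + 34)/111 = 84/111 = 0.7568
  k = 3: (50 + 34 + 27)/111 = 111/111 = 1

Summary (fraction, with percent):

explained: PC1 0.4505 (45.05%), PC2 0.3063 (30.63%), PC3 0.2432 (24.32%);  cumulative: 0.4505, 0.7568, 1


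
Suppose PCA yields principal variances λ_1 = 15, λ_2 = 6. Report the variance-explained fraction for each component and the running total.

Step 1 — total variance = trace(Sigma) = Σ λ_i = 15 + 6 = 21.

Step 2 — fraction explained by component i = λ_i / Σ λ:
  PC1: 15/21 = 0.7143
  PC2: 6/21 = 0.2857

Step 3 — cumulative fraction after k components = (λ_1 + ... + λ_k) / Σ λ:
  k = 1: 15/21 = 0.7143
  k = 2: (15 + 6)/21 = 21/21 = 1

Summary (fraction, with percent):

explained: PC1 0.7143 (71.43%), PC2 0.2857 (28.57%);  cumulative: 0.7143, 1


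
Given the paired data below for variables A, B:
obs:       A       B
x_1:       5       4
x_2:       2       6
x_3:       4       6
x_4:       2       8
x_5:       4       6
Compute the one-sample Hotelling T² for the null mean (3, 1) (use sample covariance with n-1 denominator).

Step 1 — sample mean vector:
  mean(A) = (5 + 2 + 4 + 2 + 4) / 5 = 17/5 = 3.4
  mean(B) = (4 + 6 + 6 + 8 + 6) / 5 = 30/5 = 6
  x̄ = (3.4, 6),  deviation x̄ - mu_0 = (3.4, 6) - (3, 1) = (0.4, 5).

Step 2 — sample covariance matrix, S[i,j] = (1/(n-1)) · Σ_k (x_{k,i} - mean_i) · (x_{k,j} - mean_j), divisor n-1 = 4:
  S[A,A] = ((1.6)·(1.6) + (-1.4)·(-1.4) + (0.6)·(0.6) + (-1.4)·(-1.4) + (0.6)·(0.6)) / 4 = 7.2/4 = 1.8
  S[A,B] = ((1.6)·(-2) + (-1.4)·(0) + (0.6)·(0) + (-1.4)·(2) + (0.6)·(0)) / 4 = -6/4 = -1.5
  S[B,B] = ((-2)·(-2) + (0)·(0) + (0)·(0) + (2)·(2) + (0)·(0)) / 4 = 8/4 = 2
  S = [[1.8, -1.5],
 [-1.5, 2]].

Step 3 — invert S. det(S) = 1.8·2 - (-1.5)² = 1.35.
  S^{-1} = (1/det) · [[d, -b], [-b, a]] = [[1.4815, 1.1111],
 [1.1111, 1.3333]].

Step 4 — quadratic form (x̄ - mu_0)^T · S^{-1} · (x̄ - mu_0):
  S^{-1} · (x̄ - mu_0) = (6.1481, 7.1111),
  (x̄ - mu_0)^T · [...] = (0.4)·(6.1481) + (5)·(7.1111) = 38.0148.

Step 5 — scale by n: T² = 5 · 38.0148 = 190.0741.

T² ≈ 190.0741


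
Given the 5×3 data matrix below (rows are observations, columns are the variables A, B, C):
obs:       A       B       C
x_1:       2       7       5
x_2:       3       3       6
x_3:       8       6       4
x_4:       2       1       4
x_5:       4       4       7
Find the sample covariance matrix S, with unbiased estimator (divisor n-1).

Step 1 — column means:
  mean(A) = (2 + 3 + 8 + 2 + 4) / 5 = 19/5 = 3.8
  mean(B) = (7 + 3 + 6 + 1 + 4) / 5 = 21/5 = 4.2
  mean(C) = (5 + 6 + 4 + 4 + 7) / 5 = 26/5 = 5.2

Step 2 — sample covariance S[i,j] = (1/(n-1)) · Σ_k (x_{k,i} - mean_i) · (x_{k,j} - mean_j), with n-1 = 4.
  S[A,A] = ((-1.8)·(-1.8) + (-0.8)·(-0.8) + (4.2)·(4.2) + (-1.8)·(-1.8) + (0.2)·(0.2)) / 4 = 24.8/4 = 6.2
  S[A,B] = ((-1.8)·(2.8) + (-0.8)·(-1.2) + (4.2)·(1.8) + (-1.8)·(-3.2) + (0.2)·(-0.2)) / 4 = 9.2/4 = 2.3
  S[A,C] = ((-1.8)·(-0.2) + (-0.8)·(0.8) + (4.2)·(-1.2) + (-1.8)·(-1.2) + (0.2)·(1.8)) / 4 = -2.8/4 = -0.7
  S[B,B] = ((2.8)·(2.8) + (-1.2)·(-1.2) + (1.8)·(1.8) + (-3.2)·(-3.2) + (-0.2)·(-0.2)) / 4 = 22.8/4 = 5.7
  S[B,C] = ((2.8)·(-0.2) + (-1.2)·(0.8) + (1.8)·(-1.2) + (-3.2)·(-1.2) + (-0.2)·(1.8)) / 4 = -0.2/4 = -0.05
  S[C,C] = ((-0.2)·(-0.2) + (0.8)·(0.8) + (-1.2)·(-1.2) + (-1.2)·(-1.2) + (1.8)·(1.8)) / 4 = 6.8/4 = 1.7

S is symmetric (S[j,i] = S[i,j]). Assembling:

S = [[6.2, 2.3, -0.7],
 [2.3, 5.7, -0.05],
 [-0.7, -0.05, 1.7]]


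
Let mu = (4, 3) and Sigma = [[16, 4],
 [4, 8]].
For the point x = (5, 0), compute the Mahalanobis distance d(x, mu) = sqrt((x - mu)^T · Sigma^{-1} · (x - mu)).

Step 1 — centre the observation: (x - mu) = (1, -3).

Step 2 — invert Sigma. det(Sigma) = 16·8 - (4)² = 112.
  Sigma^{-1} = (1/det) · [[d, -b], [-b, a]] = [[0.0714, -0.0357],
 [-0.0357, 0.1429]].

Step 3 — form the quadratic (x - mu)^T · Sigma^{-1} · (x - mu):
  Sigma^{-1} · (x - mu) = (0.1786, -0.4643).
  (x - mu)^T · [Sigma^{-1} · (x - mu)] = (1)·(0.1786) + (-3)·(-0.4643) = 1.5714.

Step 4 — take square root: d = √(1.5714) ≈ 1.2536.

d(x, mu) = √(1.5714) ≈ 1.2536


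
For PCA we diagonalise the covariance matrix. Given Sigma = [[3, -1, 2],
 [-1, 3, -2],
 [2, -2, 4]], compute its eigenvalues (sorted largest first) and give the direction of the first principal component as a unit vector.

Step 1 — characteristic polynomial p(λ) = det(λI - Sigma) = λ³ - tr·λ² + c_1·λ - det, where tr = trace, c_1 = sum of the principal 2×2 minors, det = det(Sigma):
  tr = 3 + 3 + 4 = 10,
  c_1 = (3·3 - (-1)²) + (3·4 - (2)²) + (3·4 - (-2)²) = 8 + 8 + 8 = 24,
  det = 3·(3·4 - (-2)²) - (-1)·((-1)·4 - (-2)·(2)) + (2)·((-1)·(-2) - 3·(2)) = 3·(8) - (-1)·(0) + (2)·(-4) = 16.
  So p(λ) = λ³ - 10λ² + 24λ - 16.
Step 2 — look for an integer root (rational root theorem: any rational root is an integer divisor of 16). Testing λ = 2:
  p(2) = 8 - 40 + 48 - 16 = 0  ✓
  Dividing out (λ - 2): p(λ) = (λ - 2)(λ² - 8λ + 8).
Step 3 — remaining eigenvalues from the quadratic λ² - 8λ + 8 = 0:
  Δ = 8² - 4·8 = 64 - 32 = 32,  λ = (8 ± √32)/2 = (8 ± 5.6569)/2 ≈ 6.8284 or 1.1716.
  Sorted: λ_1 = 6.8284,  λ_2 = 2,  λ_3 = 1.1716  (check: sum = 10 = tr ✓).

Step 4 — unit eigenvector for λ_1 ≈ 6.8284: v spans the null space of (Sigma - λ_1 I), whose rows are
  r_1 = (-3.8284, -1, 2),  r_2 = (-1, -3.8284, -2),  r_3 = (2, -2, -2.8284).
  v is orthogonal to every row, so take v ∝ r_1 × r_2 = ((-1)·(-2) - (2)·(-3.8284), (2)·(-1) - (-3.8284)·(-2), (-3.8284)·(-3.8284) - (-1)·(-1)) ≈ (9.6569, -9.6569, 13.6569).
  Let u = (9.6569, -9.6569, 13.6569).
  ||u|| = √((9.6569)² + (-9.6569)² + (13.6569)²) = √(373.0193) ≈ 19.3137,  v_1 = u/||u|| ≈ (0.5, -0.5, 0.7071) (||v_1|| = 1).

λ_1 = 6.8284,  λ_2 = 2,  λ_3 = 1.1716;  v_1 ≈ (0.5, -0.5, 0.7071)


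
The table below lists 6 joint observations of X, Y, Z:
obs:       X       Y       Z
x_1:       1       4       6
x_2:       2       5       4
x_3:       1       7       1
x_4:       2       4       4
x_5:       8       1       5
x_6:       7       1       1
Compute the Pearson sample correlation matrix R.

Step 1 — column means:
  mean(X) = (1 + 2 + 1 + 2 + 8 + 7) / 6 = 21/6 = 3.5
  mean(Y) = (4 + 5 + 7 + 4 + 1 + 1) / 6 = 22/6 = 3.6667
  mean(Z) = (6 + 4 + 1 + 4 + 5 + 1) / 6 = 21/6 = 3.5

Step 2 — sample variances and covariances s[i,j] = (1/(n-1)) · Σ_k (x_{k,i} - mean_i) · (x_{k,j} - mean_j), with n-1 = 5:
  s[X,X] = ((-2.5)·(-2.5) + (-1.5)·(-1.5) + (-2.5)·(-2.5) + (-1.5)·(-1.5) + (4.5)·(4.5) + (3.5)·(3.5)) / 5 = 49.5/5 = 9.9
  s[X,Y] = ((-2.5)·(0.3333) + (-1.5)·(1.3333) + (-2.5)·(3.3333) + (-1.5)·(0.3333) + (4.5)·(-2.6667) + (3.5)·(-2.6667)) / 5 = -33/5 = -6.6
  s[X,Z] = ((-2.5)·(2.5) + (-1.5)·(0.5) + (-2.5)·(-2.5) + (-1.5)·(0.5) + (4.5)·(1.5) + (3.5)·(-2.5)) / 5 = -3.5/5 = -0.7
  s[Y,Y] = ((0.3333)·(0.3333) + (1.3333)·(1.3333) + (3.3333)·(3.3333) + (0.3333)·(0.3333) + (-2.6667)·(-2.6667) + (-2.6667)·(-2.6667)) / 5 = 27.3333/5 = 5.4667
  s[Y,Z] = ((0.3333)·(2.5) + (1.3333)·(0.5) + (3.3333)·(-2.5) + (0.3333)·(0.5) + (-2.6667)·(1.5) + (-2.6667)·(-2.5)) / 5 = -4/5 = -0.8
  s[Z,Z] = ((2.5)·(2.5) + (0.5)·(0.5) + (-2.5)·(-2.5) + (0.5)·(0.5) + (1.5)·(1.5) + (-2.5)·(-2.5)) / 5 = 21.5/5 = 4.3
  Sample standard deviations s_i = √(s[i,i]):
  s(X) = √(9.9) = 3.1464
  s(Y) = √(5.4667) = 2.3381
  s(Z) = √(4.3) = 2.0736

Step 3 — r_{ij} = s_{ij} / (s_i · s_j):
  r[X,X] = 1 (diagonal).
  r[X,Y] = -6.6 / (3.1464 · 2.3381) = -6.6 / 7.3566 = -0.8971
  r[X,Z] = -0.7 / (3.1464 · 2.0736) = -0.7 / 6.5246 = -0.1073
  r[Y,Y] = 1 (diagonal).
  r[Y,Z] = -0.8 / (2.3381 · 2.0736) = -0.8 / 4.8484 = -0.165
  r[Z,Z] = 1 (diagonal).

R is symmetric with unit diagonal. Assembling:

R = [[1, -0.8971, -0.1073],
 [-0.8971, 1, -0.165],
 [-0.1073, -0.165, 1]]


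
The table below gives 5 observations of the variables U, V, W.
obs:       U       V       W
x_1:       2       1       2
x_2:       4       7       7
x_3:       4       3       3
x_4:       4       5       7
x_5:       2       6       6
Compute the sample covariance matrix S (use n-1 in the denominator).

Step 1 — column means:
  mean(U) = (2 + 4 + 4 + 4 + 2) / 5 = 16/5 = 3.2
  mean(V) = (1 + 7 + 3 + 5 + 6) / 5 = 22/5 = 4.4
  mean(W) = (2 + 7 + 3 + 7 + 6) / 5 = 25/5 = 5

Step 2 — sample covariance S[i,j] = (1/(n-1)) · Σ_k (x_{k,i} - mean_i) · (x_{k,j} - mean_j), with n-1 = 4.
  S[U,U] = ((-1.2)·(-1.2) + (0.8)·(0.8) + (0.8)·(0.8) + (0.8)·(0.8) + (-1.2)·(-1.2)) / 4 = 4.8/4 = 1.2
  S[U,V] = ((-1.2)·(-3.4) + (0.8)·(2.6) + (0.8)·(-1.4) + (0.8)·(0.6) + (-1.2)·(1.6)) / 4 = 3.6/4 = 0.9
  S[U,W] = ((-1.2)·(-3) + (0.8)·(2) + (0.8)·(-2) + (0.8)·(2) + (-1.2)·(1)) / 4 = 4/4 = 1
  S[V,V] = ((-3.4)·(-3.4) + (2.6)·(2.6) + (-1.4)·(-1.4) + (0.6)·(0.6) + (1.6)·(1.6)) / 4 = 23.2/4 = 5.8
  S[V,W] = ((-3.4)·(-3) + (2.6)·(2) + (-1.4)·(-2) + (0.6)·(2) + (1.6)·(1)) / 4 = 21/4 = 5.25
  S[W,W] = ((-3)·(-3) + (2)·(2) + (-2)·(-2) + (2)·(2) + (1)·(1)) / 4 = 22/4 = 5.5

S is symmetric (S[j,i] = S[i,j]). Assembling:

S = [[1.2, 0.9, 1],
 [0.9, 5.8, 5.25],
 [1, 5.25, 5.5]]


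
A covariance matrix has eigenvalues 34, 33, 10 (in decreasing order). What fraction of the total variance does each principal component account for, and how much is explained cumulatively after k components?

Step 1 — total variance = trace(Sigma) = Σ λ_i = 34 + 33 + 10 = 77.

Step 2 — fraction explained by component i = λ_i / Σ λ:
  PC1: 34/77 = 0.4416
  PC2: 33/77 = 0.4286
  PC3: 10/77 = 0.1299

Step 3 — cumulative fraction after k components = (λ_1 + ... + λ_k) / Σ λ:
  k = 1: 34/77 = 0.4416
  k = 2: (34 + 33)/77 = 67/77 = 0.8701
  k = 3: (34 + 33 + 10)/77 = 77/77 = 1

Summary (fraction, with percent):

explained: PC1 0.4416 (44.16%), PC2 0.4286 (42.86%), PC3 0.1299 (12.99%);  cumulative: 0.4416, 0.8701, 1


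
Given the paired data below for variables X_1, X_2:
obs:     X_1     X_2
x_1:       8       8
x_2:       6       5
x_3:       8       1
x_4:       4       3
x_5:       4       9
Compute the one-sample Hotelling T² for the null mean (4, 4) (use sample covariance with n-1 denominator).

Step 1 — sample mean vector:
  mean(X_1) = (8 + 6 + 8 + 4 + 4) / 5 = 30/5 = 6
  mean(X_2) = (8 + 5 + 1 + 3 + 9) / 5 = 26/5 = 5.2
  x̄ = (6, 5.2),  deviation x̄ - mu_0 = (6, 5.2) - (4, 4) = (2, 1.2).

Step 2 — sample covariance matrix, S[i,j] = (1/(n-1)) · Σ_k (x_{k,i} - mean_i) · (x_{k,j} - mean_j), divisor n-1 = 4:
  S[X_1,X_1] = ((2)·(2) + (0)·(0) + (2)·(2) + (-2)·(-2) + (-2)·(-2)) / 4 = 16/4 = 4
  S[X_1,X_2] = ((2)·(2.8) + (0)·(-0.2) + (2)·(-4.2) + (-2)·(-2.2) + (-2)·(3.8)) / 4 = -6/4 = -1.5
  S[X_2,X_2] = ((2.8)·(2.8) + (-0.2)·(-0.2) + (-4.2)·(-4.2) + (-2.2)·(-2.2) + (3.8)·(3.8)) / 4 = 44.8/4 = 11.2
  S = [[4, -1.5],
 [-1.5, 11.2]].

Step 3 — invert S. det(S) = 4·11.2 - (-1.5)² = 42.55.
  S^{-1} = (1/det) · [[d, -b], [-b, a]] = [[0.2632, 0.0353],
 [0.0353, 0.094]].

Step 4 — quadratic form (x̄ - mu_0)^T · S^{-1} · (x̄ - mu_0):
  S^{-1} · (x̄ - mu_0) = (0.5687, 0.1833),
  (x̄ - mu_0)^T · [...] = (2)·(0.5687) + (1.2)·(0.1833) = 1.3575.

Step 5 — scale by n: T² = 5 · 1.3575 = 6.7873.

T² ≈ 6.7873


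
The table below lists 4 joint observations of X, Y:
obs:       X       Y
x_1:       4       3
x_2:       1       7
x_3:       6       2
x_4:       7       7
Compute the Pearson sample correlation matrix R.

Step 1 — column means:
  mean(X) = (4 + 1 + 6 + 7) / 4 = 18/4 = 4.5
  mean(Y) = (3 + 7 + 2 + 7) / 4 = 19/4 = 4.75

Step 2 — sample variances and covariances s[i,j] = (1/(n-1)) · Σ_k (x_{k,i} - mean_i) · (x_{k,j} - mean_j), with n-1 = 3:
  s[X,X] = ((-0.5)·(-0.5) + (-3.5)·(-3.5) + (1.5)·(1.5) + (2.5)·(2.5)) / 3 = 21/3 = 7
  s[X,Y] = ((-0.5)·(-1.75) + (-3.5)·(2.25) + (1.5)·(-2.75) + (2.5)·(2.25)) / 3 = -5.5/3 = -1.8333
  s[Y,Y] = ((-1.75)·(-1.75) + (2.25)·(2.25) + (-2.75)·(-2.75) + (2.25)·(2.25)) / 3 = 20.75/3 = 6.9167
  Sample standard deviations s_i = √(s[i,i]):
  s(X) = √(7) = 2.6458
  s(Y) = √(6.9167) = 2.63

Step 3 — r_{ij} = s_{ij} / (s_i · s_j):
  r[X,X] = 1 (diagonal).
  r[X,Y] = -1.8333 / (2.6458 · 2.63) = -1.8333 / 6.9582 = -0.2635
  r[Y,Y] = 1 (diagonal).

R is symmetric with unit diagonal. Assembling:

R = [[1, -0.2635],
 [-0.2635, 1]]


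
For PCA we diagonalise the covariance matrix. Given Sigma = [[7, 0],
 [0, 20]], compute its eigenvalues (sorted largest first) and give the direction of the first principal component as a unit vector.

Step 1 — characteristic polynomial of 2×2 Sigma:
  det(Sigma - λI) = λ² - trace · λ + det = 0.
  trace = 7 + 20 = 27, det = 7·20 - (0)² = 140.
Step 2 — discriminant:
  Δ = trace² - 4·det = 729 - 560 = 169.
Step 3 — eigenvalues:
  λ = (trace ± √Δ)/2 = (27 ± 13)/2,
  λ_1 = 20,  λ_2 = 7.

Step 4 — unit eigenvector for λ_1: Sigma is diagonal, so its eigenvectors are the coordinate axes. λ_1 = 20 is the diagonal entry on the second coordinate axis, hence
  v_1 = (0, 1) (||v_1|| = 1).

λ_1 = 20,  λ_2 = 7;  v_1 ≈ (0, 1)
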